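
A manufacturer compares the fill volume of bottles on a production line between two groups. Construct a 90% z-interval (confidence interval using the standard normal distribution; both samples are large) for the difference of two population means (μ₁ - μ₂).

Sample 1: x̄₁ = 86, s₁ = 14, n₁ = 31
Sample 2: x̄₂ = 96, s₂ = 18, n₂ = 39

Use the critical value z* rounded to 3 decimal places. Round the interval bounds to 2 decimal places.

Both samples are large (n₁ = 31 ≥ 30, n₂ = 39 ≥ 30), so a z-interval for the difference of means applies.

Point estimate: x̄₁ - x̄₂ = 86 - 96 = -10

Standard error: SE = √(s₁²/n₁ + s₂²/n₂)
= √(14²/31 + 18²/39)
= √(6.322581 + 8.307692)
= 3.824954

For 90% confidence, z* = 1.645 (from standard normal table)
Margin of error: E = z* × SE = 1.645 × 3.824954 = 6.2920

Z-interval: (x̄₁ - x̄₂) ± E = -10 ± 6.2920 = (-16.2920, -3.7080)

Rounded to 2 decimal places:

(-16.29, -3.71)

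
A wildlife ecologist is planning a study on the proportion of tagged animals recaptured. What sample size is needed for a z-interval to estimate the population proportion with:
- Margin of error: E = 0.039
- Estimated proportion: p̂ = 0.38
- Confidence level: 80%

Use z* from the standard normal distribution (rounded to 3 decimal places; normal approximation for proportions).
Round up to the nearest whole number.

Using z* for proportion z-interval (normal approximation).

For 80% confidence, z* = 1.282 (from standard normal table)

Sample size formula for proportion z-interval: n = z*²p̂(1-p̂)/E²

n = 1.282² × 0.38 × 0.62 / 0.039²
  = 1.643524 × 0.2356 / 0.001521
  = 254.5787

Round up to the nearest whole number: n = 255

255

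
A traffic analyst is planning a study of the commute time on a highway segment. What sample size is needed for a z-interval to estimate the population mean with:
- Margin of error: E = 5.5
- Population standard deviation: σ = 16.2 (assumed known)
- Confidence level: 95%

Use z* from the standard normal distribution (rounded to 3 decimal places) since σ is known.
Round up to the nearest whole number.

Using z* since population σ is known (z-interval formula).

For 95% confidence, z* = 1.96 (from standard normal table)

Sample size formula for z-interval: n = (z*σ/E)²

n = (1.96 × 16.2 / 5.5)²
  = (5.773091)²
  = 33.3286

Round up to the nearest whole number: n = 34

34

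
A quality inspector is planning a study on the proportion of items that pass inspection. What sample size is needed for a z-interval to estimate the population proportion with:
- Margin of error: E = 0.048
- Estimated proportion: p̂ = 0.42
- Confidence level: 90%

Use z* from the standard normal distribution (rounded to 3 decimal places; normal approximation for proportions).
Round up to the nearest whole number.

Using z* for proportion z-interval (normal approximation).

For 90% confidence, z* = 1.645 (from standard normal table)

Sample size formula for proportion z-interval: n = z*²p̂(1-p̂)/E²

n = 1.645² × 0.42 × 0.58 / 0.048²
  = 2.706025 × 0.2436 / 0.002304
  = 286.1058

Round up to the nearest whole number: n = 287

287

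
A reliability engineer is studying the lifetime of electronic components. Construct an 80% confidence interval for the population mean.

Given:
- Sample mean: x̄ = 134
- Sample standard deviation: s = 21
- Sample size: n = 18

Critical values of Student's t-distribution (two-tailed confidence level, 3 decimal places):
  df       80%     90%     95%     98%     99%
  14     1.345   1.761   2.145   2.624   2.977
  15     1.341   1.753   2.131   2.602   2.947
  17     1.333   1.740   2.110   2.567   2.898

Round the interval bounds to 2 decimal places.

The population standard deviation σ is unknown (only the sample standard deviation s is given), so use a t-interval with df = n - 1 = 18 - 1 = 17.

For 80% confidence with df = 17, t* = 1.333 (from t-table)

Standard error: SE = s/√n = 21/√18 = 4.949747

Margin of error: E = t* × SE = 1.333 × 4.949747 = 6.5980

T-interval: x̄ ± E = 134 ± 6.5980 = (127.4020, 140.5980)

Rounded to 2 decimal places:

(127.40, 140.60)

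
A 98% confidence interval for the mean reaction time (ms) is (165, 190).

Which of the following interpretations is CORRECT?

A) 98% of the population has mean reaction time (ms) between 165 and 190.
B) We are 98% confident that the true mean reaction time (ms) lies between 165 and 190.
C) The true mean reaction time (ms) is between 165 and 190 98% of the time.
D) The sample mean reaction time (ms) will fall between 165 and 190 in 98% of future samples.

A confidence interval represents our confidence in the procedure, not a probability statement about the parameter.

Key concept: If we repeated this sampling process many times and computed a 98% CI each time, about 98% of those intervals would contain the true population parameter.

For this specific interval (165, 190):
- Midpoint (point estimate): 177.5
- Margin of error: 12.5

The correct interpretation is the one stating confidence that the true parameter lies in the interval — option B.

B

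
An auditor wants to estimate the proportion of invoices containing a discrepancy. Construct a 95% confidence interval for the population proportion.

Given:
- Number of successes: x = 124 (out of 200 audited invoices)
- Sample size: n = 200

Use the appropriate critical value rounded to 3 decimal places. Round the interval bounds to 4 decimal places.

Sample proportion: p̂ = 124/200 = 0.620000

Check conditions for normal approximation:
  np̂ = 124 ≥ 10 ✓
  n(1-p̂) = 76 ≥ 10 ✓

The sample is large enough, so use a z-interval (normal approximation) for the proportion.

For 95% confidence, z* = 1.96 (from standard normal table)

Standard error: SE = √(p̂(1-p̂)/n) = √(0.620000×0.380000/200) = 0.03432200

Margin of error: E = z* × SE = 1.96 × 0.03432200 = 0.067271

Z-interval: p̂ ± E = 0.620000 ± 0.067271 = (0.552729, 0.687271)

Rounded to 4 decimal places:

(0.5527, 0.6873)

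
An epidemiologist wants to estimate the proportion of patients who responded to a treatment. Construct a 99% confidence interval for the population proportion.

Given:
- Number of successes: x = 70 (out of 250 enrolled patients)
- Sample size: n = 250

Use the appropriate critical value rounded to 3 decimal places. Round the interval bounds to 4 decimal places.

Sample proportion: p̂ = 70/250 = 0.280000

Check conditions for normal approximation:
  np̂ = 70 ≥ 10 ✓
  n(1-p̂) = 180 ≥ 10 ✓

The sample is large enough, so use a z-interval (normal approximation) for the proportion.

For 99% confidence, z* = 2.576 (from standard normal table)

Standard error: SE = √(p̂(1-p̂)/n) = √(0.280000×0.720000/250) = 0.02839718

Margin of error: E = z* × SE = 2.576 × 0.02839718 = 0.073151

Z-interval: p̂ ± E = 0.280000 ± 0.073151 = (0.206849, 0.353151)

Rounded to 4 decimal places:

(0.2068, 0.3532)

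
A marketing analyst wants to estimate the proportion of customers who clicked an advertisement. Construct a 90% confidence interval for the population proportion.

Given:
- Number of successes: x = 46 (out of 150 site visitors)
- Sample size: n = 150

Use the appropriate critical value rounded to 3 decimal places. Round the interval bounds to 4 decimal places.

Sample proportion: p̂ = 46/150 = 0.306667

Check conditions for normal approximation:
  np̂ = 46 ≥ 10 ✓
  n(1-p̂) = 104 ≥ 10 ✓

The sample is large enough, so use a z-interval (normal approximation) for the proportion.

For 90% confidence, z* = 1.645 (from standard normal table)

Standard error: SE = √(p̂(1-p̂)/n) = √(0.306667×0.693333/150) = 0.03764946

Margin of error: E = z* × SE = 1.645 × 0.03764946 = 0.061933

Z-interval: p̂ ± E = 0.306667 ± 0.061933 = (0.244733, 0.368600)

Rounded to 4 decimal places:

(0.2447, 0.3686)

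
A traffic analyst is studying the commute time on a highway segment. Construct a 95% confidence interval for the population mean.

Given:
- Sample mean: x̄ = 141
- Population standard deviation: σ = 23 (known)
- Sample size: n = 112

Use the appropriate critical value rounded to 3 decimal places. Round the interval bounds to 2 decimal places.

The population standard deviation σ is known, so use a z-interval (standard normal critical value).

For 95% confidence, z* = 1.96 (from standard normal table)

Standard error: SE = σ/√n = 23/√112 = 2.173296

Margin of error: E = z* × SE = 1.96 × 2.173296 = 4.2597

Z-interval: x̄ ± E = 141 ± 4.2597 = (136.7403, 145.2597)

Rounded to 2 decimal places:

(136.74, 145.26)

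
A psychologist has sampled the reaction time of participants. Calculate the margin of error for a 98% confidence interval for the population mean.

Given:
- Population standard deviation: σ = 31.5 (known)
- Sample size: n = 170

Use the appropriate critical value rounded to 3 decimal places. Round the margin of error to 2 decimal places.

The population standard deviation σ is known, so use the z-interval margin of error formula.

For 98% confidence, z* = 2.326 (from standard normal table)

Margin of error formula for z-interval: E = z* × σ/√n

E = 2.326 × 31.5/√170
  = 2.326 × 2.415940
  = 5.6195

Rounded to 2 decimal places:

5.62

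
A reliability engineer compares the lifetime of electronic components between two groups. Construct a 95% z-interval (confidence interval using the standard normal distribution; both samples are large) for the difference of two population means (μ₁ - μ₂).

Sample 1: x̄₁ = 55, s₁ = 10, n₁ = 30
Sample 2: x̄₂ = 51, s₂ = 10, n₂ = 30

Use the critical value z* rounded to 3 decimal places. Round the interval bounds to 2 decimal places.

Both samples are large (n₁ = 30 ≥ 30, n₂ = 30 ≥ 30), so a z-interval for the difference of means applies.

Point estimate: x̄₁ - x̄₂ = 55 - 51 = 4

Standard error: SE = √(s₁²/n₁ + s₂²/n₂)
= √(10²/30 + 10²/30)
= √(3.333333 + 3.333333)
= 2.581989

For 95% confidence, z* = 1.96 (from standard normal table)
Margin of error: E = z* × SE = 1.96 × 2.581989 = 5.0607

Z-interval: (x̄₁ - x̄₂) ± E = 4 ± 5.0607 = (-1.0607, 9.0607)

Rounded to 2 decimal places:

(-1.06, 9.06)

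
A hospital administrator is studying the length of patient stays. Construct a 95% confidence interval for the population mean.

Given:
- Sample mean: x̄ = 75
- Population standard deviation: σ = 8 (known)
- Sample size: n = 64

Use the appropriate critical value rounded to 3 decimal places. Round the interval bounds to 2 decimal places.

The population standard deviation σ is known, so use a z-interval (standard normal critical value).

For 95% confidence, z* = 1.96 (from standard normal table)

Standard error: SE = σ/√n = 8/√64 = 1.000000

Margin of error: E = z* × SE = 1.96 × 1.000000 = 1.9600

Z-interval: x̄ ± E = 75 ± 1.9600 = (73.0400, 76.9600)

Rounded to 2 decimal places:

(73.04, 76.96)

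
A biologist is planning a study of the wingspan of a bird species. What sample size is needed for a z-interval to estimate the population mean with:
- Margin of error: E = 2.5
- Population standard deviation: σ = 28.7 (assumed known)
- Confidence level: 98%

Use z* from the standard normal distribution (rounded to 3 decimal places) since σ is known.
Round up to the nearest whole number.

Using z* since population σ is known (z-interval formula).

For 98% confidence, z* = 2.326 (from standard normal table)

Sample size formula for z-interval: n = (z*σ/E)²

n = (2.326 × 28.7 / 2.5)²
  = (26.702480)²
  = 713.0224

Round up to the nearest whole number: n = 714

714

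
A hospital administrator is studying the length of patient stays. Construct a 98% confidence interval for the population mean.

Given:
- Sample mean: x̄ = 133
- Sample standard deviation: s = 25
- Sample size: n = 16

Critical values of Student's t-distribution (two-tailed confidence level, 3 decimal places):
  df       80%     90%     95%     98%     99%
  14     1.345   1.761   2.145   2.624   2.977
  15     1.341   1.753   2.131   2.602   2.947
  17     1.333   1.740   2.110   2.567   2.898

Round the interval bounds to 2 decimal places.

The population standard deviation σ is unknown (only the sample standard deviation s is given), so use a t-interval with df = n - 1 = 16 - 1 = 15.

For 98% confidence with df = 15, t* = 2.602 (from t-table)

Standard error: SE = s/√n = 25/√16 = 6.250000

Margin of error: E = t* × SE = 2.602 × 6.250000 = 16.2625

T-interval: x̄ ± E = 133 ± 16.2625 = (116.7375, 149.2625)

Rounded to 2 decimal places:

(116.74, 149.26)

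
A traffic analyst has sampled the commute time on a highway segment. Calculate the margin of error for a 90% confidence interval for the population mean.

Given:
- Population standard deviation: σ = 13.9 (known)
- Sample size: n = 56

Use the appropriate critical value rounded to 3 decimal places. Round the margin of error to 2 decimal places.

The population standard deviation σ is known, so use the z-interval margin of error formula.

For 90% confidence, z* = 1.645 (from standard normal table)

Margin of error formula for z-interval: E = z* × σ/√n

E = 1.645 × 13.9/√56
  = 1.645 × 1.857466
  = 3.0555

Rounded to 2 decimal places:

3.06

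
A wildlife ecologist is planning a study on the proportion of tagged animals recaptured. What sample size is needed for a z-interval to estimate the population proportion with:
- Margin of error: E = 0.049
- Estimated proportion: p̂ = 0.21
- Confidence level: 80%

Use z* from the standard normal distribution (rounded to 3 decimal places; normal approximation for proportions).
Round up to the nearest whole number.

Using z* for proportion z-interval (normal approximation).

For 80% confidence, z* = 1.282 (from standard normal table)

Sample size formula for proportion z-interval: n = z*²p̂(1-p̂)/E²

n = 1.282² × 0.21 × 0.79 / 0.049²
  = 1.643524 × 0.1659 / 0.002401
  = 113.5613

Round up to the nearest whole number: n = 114

114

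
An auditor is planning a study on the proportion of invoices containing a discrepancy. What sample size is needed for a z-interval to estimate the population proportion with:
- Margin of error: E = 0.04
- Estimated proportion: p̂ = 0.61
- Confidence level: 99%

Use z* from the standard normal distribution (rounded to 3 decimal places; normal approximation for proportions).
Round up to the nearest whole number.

Using z* for proportion z-interval (normal approximation).

For 99% confidence, z* = 2.576 (from standard normal table)

Sample size formula for proportion z-interval: n = z*²p̂(1-p̂)/E²

n = 2.576² × 0.61 × 0.39 / 0.04²
  = 6.635776 × 0.2379 / 0.0016
  = 986.6569

Round up to the nearest whole number: n = 987

987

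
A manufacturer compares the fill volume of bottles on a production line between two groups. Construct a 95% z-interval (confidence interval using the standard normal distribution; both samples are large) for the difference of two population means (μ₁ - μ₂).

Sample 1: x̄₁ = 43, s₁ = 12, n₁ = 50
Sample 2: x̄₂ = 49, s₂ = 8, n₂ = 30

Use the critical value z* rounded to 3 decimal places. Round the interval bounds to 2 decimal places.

Both samples are large (n₁ = 50 ≥ 30, n₂ = 30 ≥ 30), so a z-interval for the difference of means applies.

Point estimate: x̄₁ - x̄₂ = 43 - 49 = -6

Standard error: SE = √(s₁²/n₁ + s₂²/n₂)
= √(12²/50 + 8²/30)
= √(2.880000 + 2.133333)
= 2.239047

For 95% confidence, z* = 1.96 (from standard normal table)
Margin of error: E = z* × SE = 1.96 × 2.239047 = 4.3885

Z-interval: (x̄₁ - x̄₂) ± E = -6 ± 4.3885 = (-10.3885, -1.6115)

Rounded to 2 decimal places:

(-10.39, -1.61)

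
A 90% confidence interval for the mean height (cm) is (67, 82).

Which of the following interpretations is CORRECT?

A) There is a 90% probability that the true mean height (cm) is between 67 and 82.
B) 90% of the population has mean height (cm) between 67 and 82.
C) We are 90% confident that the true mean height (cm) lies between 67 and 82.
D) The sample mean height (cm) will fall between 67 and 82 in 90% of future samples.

A confidence interval represents our confidence in the procedure, not a probability statement about the parameter.

Key concept: If we repeated this sampling process many times and computed a 90% CI each time, about 90% of those intervals would contain the true population parameter.

For this specific interval (67, 82):
- Midpoint (point estimate): 74.5
- Margin of error: 7.5

The correct interpretation is the one stating confidence that the true parameter lies in the interval — option C.

C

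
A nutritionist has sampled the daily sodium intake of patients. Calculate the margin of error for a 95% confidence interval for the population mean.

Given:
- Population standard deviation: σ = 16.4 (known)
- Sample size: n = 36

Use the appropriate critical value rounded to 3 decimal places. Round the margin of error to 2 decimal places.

The population standard deviation σ is known, so use the z-interval margin of error formula.

For 95% confidence, z* = 1.96 (from standard normal table)

Margin of error formula for z-interval: E = z* × σ/√n

E = 1.96 × 16.4/√36
  = 1.96 × 2.733333
  = 5.3573

Rounded to 2 decimal places:

5.36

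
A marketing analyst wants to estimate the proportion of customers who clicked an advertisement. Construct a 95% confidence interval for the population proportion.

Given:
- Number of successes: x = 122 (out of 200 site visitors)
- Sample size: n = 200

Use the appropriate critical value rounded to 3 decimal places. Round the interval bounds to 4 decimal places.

Sample proportion: p̂ = 122/200 = 0.610000

Check conditions for normal approximation:
  np̂ = 122 ≥ 10 ✓
  n(1-p̂) = 78 ≥ 10 ✓

The sample is large enough, so use a z-interval (normal approximation) for the proportion.

For 95% confidence, z* = 1.96 (from standard normal table)

Standard error: SE = √(p̂(1-p̂)/n) = √(0.610000×0.390000/200) = 0.03448913

Margin of error: E = z* × SE = 1.96 × 0.03448913 = 0.067599

Z-interval: p̂ ± E = 0.610000 ± 0.067599 = (0.542401, 0.677599)

Rounded to 4 decimal places:

(0.5424, 0.6776)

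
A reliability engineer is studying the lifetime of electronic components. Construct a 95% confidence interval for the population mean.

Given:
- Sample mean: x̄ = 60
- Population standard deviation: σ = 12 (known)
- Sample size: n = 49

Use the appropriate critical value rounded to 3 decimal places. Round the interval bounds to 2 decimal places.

The population standard deviation σ is known, so use a z-interval (standard normal critical value).

For 95% confidence, z* = 1.96 (from standard normal table)

Standard error: SE = σ/√n = 12/√49 = 1.714286

Margin of error: E = z* × SE = 1.96 × 1.714286 = 3.3600

Z-interval: x̄ ± E = 60 ± 3.3600 = (56.6400, 63.3600)

Rounded to 2 decimal places:

(56.64, 63.36)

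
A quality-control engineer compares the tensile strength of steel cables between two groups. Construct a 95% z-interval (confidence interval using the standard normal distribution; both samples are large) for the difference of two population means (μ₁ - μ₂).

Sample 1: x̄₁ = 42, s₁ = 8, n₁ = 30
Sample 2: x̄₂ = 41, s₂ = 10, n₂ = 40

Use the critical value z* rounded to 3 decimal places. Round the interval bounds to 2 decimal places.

Both samples are large (n₁ = 30 ≥ 30, n₂ = 40 ≥ 30), so a z-interval for the difference of means applies.

Point estimate: x̄₁ - x̄₂ = 42 - 41 = 1

Standard error: SE = √(s₁²/n₁ + s₂²/n₂)
= √(8²/30 + 10²/40)
= √(2.133333 + 2.500000)
= 2.152518

For 95% confidence, z* = 1.96 (from standard normal table)
Margin of error: E = z* × SE = 1.96 × 2.152518 = 4.2189

Z-interval: (x̄₁ - x̄₂) ± E = 1 ± 4.2189 = (-3.2189, 5.2189)

Rounded to 2 decimal places:

(-3.22, 5.22)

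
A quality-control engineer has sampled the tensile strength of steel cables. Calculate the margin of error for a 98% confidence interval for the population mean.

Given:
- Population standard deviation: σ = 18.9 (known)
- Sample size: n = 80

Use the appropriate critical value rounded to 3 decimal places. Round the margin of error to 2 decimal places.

The population standard deviation σ is known, so use the z-interval margin of error formula.

For 98% confidence, z* = 2.326 (from standard normal table)

Margin of error formula for z-interval: E = z* × σ/√n

E = 2.326 × 18.9/√80
  = 2.326 × 2.113084
  = 4.9150

Rounded to 2 decimal places:

4.92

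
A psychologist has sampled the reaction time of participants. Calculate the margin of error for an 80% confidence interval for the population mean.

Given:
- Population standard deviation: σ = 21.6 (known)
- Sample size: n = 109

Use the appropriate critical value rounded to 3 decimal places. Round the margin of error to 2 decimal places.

The population standard deviation σ is known, so use the z-interval margin of error formula.

For 80% confidence, z* = 1.282 (from standard normal table)

Margin of error formula for z-interval: E = z* × σ/√n

E = 1.282 × 21.6/√109
  = 1.282 × 2.068905
  = 2.6523

Rounded to 2 decimal places:

2.65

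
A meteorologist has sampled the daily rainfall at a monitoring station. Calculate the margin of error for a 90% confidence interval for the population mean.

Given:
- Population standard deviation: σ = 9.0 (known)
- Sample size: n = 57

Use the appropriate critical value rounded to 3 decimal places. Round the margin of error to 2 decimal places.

The population standard deviation σ is known, so use the z-interval margin of error formula.

For 90% confidence, z* = 1.645 (from standard normal table)

Margin of error formula for z-interval: E = z* × σ/√n

E = 1.645 × 9.0/√57
  = 1.645 × 1.192079
  = 1.9610

Rounded to 2 decimal places:

1.96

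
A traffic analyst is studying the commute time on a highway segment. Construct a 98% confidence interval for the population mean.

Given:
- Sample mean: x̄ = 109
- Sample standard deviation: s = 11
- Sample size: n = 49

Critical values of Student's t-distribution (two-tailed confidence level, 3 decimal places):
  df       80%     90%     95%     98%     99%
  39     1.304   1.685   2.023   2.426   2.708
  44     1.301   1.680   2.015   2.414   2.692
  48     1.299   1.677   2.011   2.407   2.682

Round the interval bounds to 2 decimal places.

The population standard deviation σ is unknown (only the sample standard deviation s is given), so use a t-interval with df = n - 1 = 49 - 1 = 48.

For 98% confidence with df = 48, t* = 2.407 (from t-table)

Standard error: SE = s/√n = 11/√49 = 1.571429

Margin of error: E = t* × SE = 2.407 × 1.571429 = 3.7824

T-interval: x̄ ± E = 109 ± 3.7824 = (105.2176, 112.7824)

Rounded to 2 decimal places:

(105.22, 112.78)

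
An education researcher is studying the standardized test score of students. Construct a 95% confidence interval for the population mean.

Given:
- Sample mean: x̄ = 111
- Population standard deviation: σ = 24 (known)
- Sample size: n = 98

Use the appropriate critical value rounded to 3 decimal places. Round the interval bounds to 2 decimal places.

The population standard deviation σ is known, so use a z-interval (standard normal critical value).

For 95% confidence, z* = 1.96 (from standard normal table)

Standard error: SE = σ/√n = 24/√98 = 2.424366

Margin of error: E = z* × SE = 1.96 × 2.424366 = 4.7518

Z-interval: x̄ ± E = 111 ± 4.7518 = (106.2482, 115.7518)

Rounded to 2 decimal places:

(106.25, 115.75)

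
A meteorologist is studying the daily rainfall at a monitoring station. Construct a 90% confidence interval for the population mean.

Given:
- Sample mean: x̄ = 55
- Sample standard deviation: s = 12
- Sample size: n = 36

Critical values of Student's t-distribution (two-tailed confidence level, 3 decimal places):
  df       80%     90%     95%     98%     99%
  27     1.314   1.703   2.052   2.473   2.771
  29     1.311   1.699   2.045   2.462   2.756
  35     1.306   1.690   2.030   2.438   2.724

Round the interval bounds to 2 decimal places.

The population standard deviation σ is unknown (only the sample standard deviation s is given), so use a t-interval with df = n - 1 = 36 - 1 = 35.

For 90% confidence with df = 35, t* = 1.690 (from t-table)

Standard error: SE = s/√n = 12/√36 = 2.000000

Margin of error: E = t* × SE = 1.690 × 2.000000 = 3.3800

T-interval: x̄ ± E = 55 ± 3.3800 = (51.6200, 58.3800)

Rounded to 2 decimal places:

(51.62, 58.38)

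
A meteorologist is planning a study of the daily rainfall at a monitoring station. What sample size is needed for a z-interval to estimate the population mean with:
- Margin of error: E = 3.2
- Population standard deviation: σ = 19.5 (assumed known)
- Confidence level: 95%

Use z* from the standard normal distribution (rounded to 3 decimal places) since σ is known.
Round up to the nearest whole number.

Using z* since population σ is known (z-interval formula).

For 95% confidence, z* = 1.96 (from standard normal table)

Sample size formula for z-interval: n = (z*σ/E)²

n = (1.96 × 19.5 / 3.2)²
  = (11.943750)²
  = 142.6532

Round up to the nearest whole number: n = 143

143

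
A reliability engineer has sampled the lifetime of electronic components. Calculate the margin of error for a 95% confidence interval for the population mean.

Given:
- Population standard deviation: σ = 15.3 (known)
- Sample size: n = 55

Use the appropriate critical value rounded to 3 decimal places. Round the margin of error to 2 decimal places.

The population standard deviation σ is known, so use the z-interval margin of error formula.

For 95% confidence, z* = 1.96 (from standard normal table)

Margin of error formula for z-interval: E = z* × σ/√n

E = 1.96 × 15.3/√55
  = 1.96 × 2.063052
  = 4.0436

Rounded to 2 decimal places:

4.04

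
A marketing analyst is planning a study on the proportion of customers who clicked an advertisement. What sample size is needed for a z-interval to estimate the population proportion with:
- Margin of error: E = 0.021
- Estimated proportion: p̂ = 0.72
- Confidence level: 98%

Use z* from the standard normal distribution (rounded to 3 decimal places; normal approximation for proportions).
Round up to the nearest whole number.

Using z* for proportion z-interval (normal approximation).

For 98% confidence, z* = 2.326 (from standard normal table)

Sample size formula for proportion z-interval: n = z*²p̂(1-p̂)/E²

n = 2.326² × 0.72 × 0.28 / 0.021²
  = 5.410276 × 0.2016 / 0.000441
  = 2473.2690

Round up to the nearest whole number: n = 2474

2474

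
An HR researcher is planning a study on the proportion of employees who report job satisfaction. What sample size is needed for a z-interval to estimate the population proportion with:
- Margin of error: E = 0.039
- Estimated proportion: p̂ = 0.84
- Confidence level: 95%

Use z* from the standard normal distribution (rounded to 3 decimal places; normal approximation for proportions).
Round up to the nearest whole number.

Using z* for proportion z-interval (normal approximation).

For 95% confidence, z* = 1.96 (from standard normal table)

Sample size formula for proportion z-interval: n = z*²p̂(1-p̂)/E²

n = 1.96² × 0.84 × 0.16 / 0.039²
  = 3.8416 × 0.1344 / 0.001521
  = 339.4550

Round up to the nearest whole number: n = 340

340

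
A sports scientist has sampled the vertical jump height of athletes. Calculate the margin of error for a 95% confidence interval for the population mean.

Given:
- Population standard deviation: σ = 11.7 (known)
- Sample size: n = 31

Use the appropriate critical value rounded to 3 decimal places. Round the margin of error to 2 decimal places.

The population standard deviation σ is known, so use the z-interval margin of error formula.

For 95% confidence, z* = 1.96 (from standard normal table)

Margin of error formula for z-interval: E = z* × σ/√n

E = 1.96 × 11.7/√31
  = 1.96 × 2.101382
  = 4.1187

Rounded to 2 decimal places:

4.12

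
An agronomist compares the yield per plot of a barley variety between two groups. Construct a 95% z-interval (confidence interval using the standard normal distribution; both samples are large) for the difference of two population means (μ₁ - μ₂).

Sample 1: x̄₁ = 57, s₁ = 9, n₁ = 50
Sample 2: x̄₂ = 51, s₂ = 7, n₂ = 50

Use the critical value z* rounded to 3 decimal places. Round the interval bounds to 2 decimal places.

Both samples are large (n₁ = 50 ≥ 30, n₂ = 50 ≥ 30), so a z-interval for the difference of means applies.

Point estimate: x̄₁ - x̄₂ = 57 - 51 = 6

Standard error: SE = √(s₁²/n₁ + s₂²/n₂)
= √(9²/50 + 7²/50)
= √(1.620000 + 0.980000)
= 1.612452

For 95% confidence, z* = 1.96 (from standard normal table)
Margin of error: E = z* × SE = 1.96 × 1.612452 = 3.1604

Z-interval: (x̄₁ - x̄₂) ± E = 6 ± 3.1604 = (2.8396, 9.1604)

Rounded to 2 decimal places:

(2.84, 9.16)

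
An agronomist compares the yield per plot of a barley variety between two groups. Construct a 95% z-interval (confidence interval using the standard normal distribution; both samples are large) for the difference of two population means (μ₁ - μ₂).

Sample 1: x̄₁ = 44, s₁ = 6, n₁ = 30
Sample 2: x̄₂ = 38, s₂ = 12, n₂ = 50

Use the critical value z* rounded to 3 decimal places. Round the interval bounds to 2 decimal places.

Both samples are large (n₁ = 30 ≥ 30, n₂ = 50 ≥ 30), so a z-interval for the difference of means applies.

Point estimate: x̄₁ - x̄₂ = 44 - 38 = 6

Standard error: SE = √(s₁²/n₁ + s₂²/n₂)
= √(6²/30 + 12²/50)
= √(1.200000 + 2.880000)
= 2.019901

For 95% confidence, z* = 1.96 (from standard normal table)
Margin of error: E = z* × SE = 1.96 × 2.019901 = 3.9590

Z-interval: (x̄₁ - x̄₂) ± E = 6 ± 3.9590 = (2.0410, 9.9590)

Rounded to 2 decimal places:

(2.04, 9.96)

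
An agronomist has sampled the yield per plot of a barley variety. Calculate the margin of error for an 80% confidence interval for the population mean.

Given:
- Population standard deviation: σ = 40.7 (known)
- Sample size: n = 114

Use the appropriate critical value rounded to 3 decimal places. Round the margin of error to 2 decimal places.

The population standard deviation σ is known, so use the z-interval margin of error formula.

For 80% confidence, z* = 1.282 (from standard normal table)

Margin of error formula for z-interval: E = z* × σ/√n

E = 1.282 × 40.7/√114
  = 1.282 × 3.811904
  = 4.8869

Rounded to 2 decimal places:

4.89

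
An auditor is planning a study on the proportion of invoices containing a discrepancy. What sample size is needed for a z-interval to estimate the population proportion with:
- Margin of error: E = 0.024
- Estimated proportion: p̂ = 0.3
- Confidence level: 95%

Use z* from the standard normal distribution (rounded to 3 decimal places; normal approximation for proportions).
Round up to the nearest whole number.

Using z* for proportion z-interval (normal approximation).

For 95% confidence, z* = 1.96 (from standard normal table)

Sample size formula for proportion z-interval: n = z*²p̂(1-p̂)/E²

n = 1.96² × 0.3 × 0.7 / 0.024²
  = 3.8416 × 0.21 / 0.000576
  = 1400.5833

Round up to the nearest whole number: n = 1401

1401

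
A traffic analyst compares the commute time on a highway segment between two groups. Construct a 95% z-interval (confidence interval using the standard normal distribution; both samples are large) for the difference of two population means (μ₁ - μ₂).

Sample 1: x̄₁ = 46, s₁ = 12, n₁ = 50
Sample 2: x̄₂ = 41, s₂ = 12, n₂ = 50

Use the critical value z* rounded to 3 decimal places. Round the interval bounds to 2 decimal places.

Both samples are large (n₁ = 50 ≥ 30, n₂ = 50 ≥ 30), so a z-interval for the difference of means applies.

Point estimate: x̄₁ - x̄₂ = 46 - 41 = 5

Standard error: SE = √(s₁²/n₁ + s₂²/n₂)
= √(12²/50 + 12²/50)
= √(2.880000 + 2.880000)
= 2.400000

For 95% confidence, z* = 1.96 (from standard normal table)
Margin of error: E = z* × SE = 1.96 × 2.400000 = 4.7040

Z-interval: (x̄₁ - x̄₂) ± E = 5 ± 4.7040 = (0.2960, 9.7040)

Rounded to 2 decimal places:

(0.30, 9.70)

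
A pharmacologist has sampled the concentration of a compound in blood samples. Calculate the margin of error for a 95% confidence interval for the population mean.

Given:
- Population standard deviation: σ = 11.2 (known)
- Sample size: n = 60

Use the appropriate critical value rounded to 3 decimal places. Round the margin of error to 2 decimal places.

The population standard deviation σ is known, so use the z-interval margin of error formula.

For 95% confidence, z* = 1.96 (from standard normal table)

Margin of error formula for z-interval: E = z* × σ/√n

E = 1.96 × 11.2/√60
  = 1.96 × 1.445914
  = 2.8340

Rounded to 2 decimal places:

2.83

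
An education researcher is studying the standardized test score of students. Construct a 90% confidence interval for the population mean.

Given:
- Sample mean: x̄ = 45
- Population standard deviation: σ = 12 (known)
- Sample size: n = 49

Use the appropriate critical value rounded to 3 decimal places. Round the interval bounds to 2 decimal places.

The population standard deviation σ is known, so use a z-interval (standard normal critical value).

For 90% confidence, z* = 1.645 (from standard normal table)

Standard error: SE = σ/√n = 12/√49 = 1.714286

Margin of error: E = z* × SE = 1.645 × 1.714286 = 2.8200

Z-interval: x̄ ± E = 45 ± 2.8200 = (42.1800, 47.8200)

Rounded to 2 decimal places:

(42.18, 47.82)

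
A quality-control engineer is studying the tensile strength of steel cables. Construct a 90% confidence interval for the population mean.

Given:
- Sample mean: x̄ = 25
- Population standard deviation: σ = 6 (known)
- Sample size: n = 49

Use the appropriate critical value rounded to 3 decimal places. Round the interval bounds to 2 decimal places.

The population standard deviation σ is known, so use a z-interval (standard normal critical value).

For 90% confidence, z* = 1.645 (from standard normal table)

Standard error: SE = σ/√n = 6/√49 = 0.857143

Margin of error: E = z* × SE = 1.645 × 0.857143 = 1.4100

Z-interval: x̄ ± E = 25 ± 1.4100 = (23.5900, 26.4100)

Rounded to 2 decimal places:

(23.59, 26.41)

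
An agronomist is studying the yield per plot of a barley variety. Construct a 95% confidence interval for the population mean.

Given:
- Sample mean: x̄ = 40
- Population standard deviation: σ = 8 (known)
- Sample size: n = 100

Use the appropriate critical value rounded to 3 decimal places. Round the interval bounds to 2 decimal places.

The population standard deviation σ is known, so use a z-interval (standard normal critical value).

For 95% confidence, z* = 1.96 (from standard normal table)

Standard error: SE = σ/√n = 8/√100 = 0.800000

Margin of error: E = z* × SE = 1.96 × 0.800000 = 1.5680

Z-interval: x̄ ± E = 40 ± 1.5680 = (38.4320, 41.5680)

Rounded to 2 decimal places:

(38.43, 41.57)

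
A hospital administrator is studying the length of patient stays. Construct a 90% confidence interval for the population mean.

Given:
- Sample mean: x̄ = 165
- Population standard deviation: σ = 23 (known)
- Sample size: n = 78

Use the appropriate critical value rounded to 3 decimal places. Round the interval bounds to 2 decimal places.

The population standard deviation σ is known, so use a z-interval (standard normal critical value).

For 90% confidence, z* = 1.645 (from standard normal table)

Standard error: SE = σ/√n = 23/√78 = 2.604237

Margin of error: E = z* × SE = 1.645 × 2.604237 = 4.2840

Z-interval: x̄ ± E = 165 ± 4.2840 = (160.7160, 169.2840)

Rounded to 2 decimal places:

(160.72, 169.28)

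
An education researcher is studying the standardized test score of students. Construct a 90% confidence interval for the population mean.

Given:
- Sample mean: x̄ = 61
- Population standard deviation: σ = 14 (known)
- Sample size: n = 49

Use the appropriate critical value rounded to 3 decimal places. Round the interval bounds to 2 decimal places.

The population standard deviation σ is known, so use a z-interval (standard normal critical value).

For 90% confidence, z* = 1.645 (from standard normal table)

Standard error: SE = σ/√n = 14/√49 = 2.000000

Margin of error: E = z* × SE = 1.645 × 2.000000 = 3.2900

Z-interval: x̄ ± E = 61 ± 3.2900 = (57.7100, 64.2900)

Rounded to 2 decimal places:

(57.71, 64.29)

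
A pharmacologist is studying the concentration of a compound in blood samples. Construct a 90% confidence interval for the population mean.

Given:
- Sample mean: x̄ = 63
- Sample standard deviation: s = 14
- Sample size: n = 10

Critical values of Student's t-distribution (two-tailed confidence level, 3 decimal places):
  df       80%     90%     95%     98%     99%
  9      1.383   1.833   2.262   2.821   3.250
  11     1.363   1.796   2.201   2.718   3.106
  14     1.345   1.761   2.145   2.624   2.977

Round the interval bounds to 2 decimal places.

The population standard deviation σ is unknown (only the sample standard deviation s is given), so use a t-interval with df = n - 1 = 10 - 1 = 9.

For 90% confidence with df = 9, t* = 1.833 (from t-table)

Standard error: SE = s/√n = 14/√10 = 4.4271887

Margin of error: E = t* × SE = 1.833 × 4.4271887 = 8.11504

T-interval: x̄ ± E = 63 ± 8.11504 = (54.88496, 71.11504)

Rounded to 2 decimal places:

(54.88, 71.12)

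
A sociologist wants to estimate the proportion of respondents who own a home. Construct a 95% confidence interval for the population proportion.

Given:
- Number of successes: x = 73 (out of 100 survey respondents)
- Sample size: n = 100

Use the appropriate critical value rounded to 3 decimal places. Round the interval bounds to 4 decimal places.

Sample proportion: p̂ = 73/100 = 0.730000

Check conditions for normal approximation:
  np̂ = 73 ≥ 10 ✓
  n(1-p̂) = 27 ≥ 10 ✓

The sample is large enough, so use a z-interval (normal approximation) for the proportion.

For 95% confidence, z* = 1.96 (from standard normal table)

Standard error: SE = √(p̂(1-p̂)/n) = √(0.730000×0.270000/100) = 0.04439595

Margin of error: E = z* × SE = 1.96 × 0.04439595 = 0.087016

Z-interval: p̂ ± E = 0.730000 ± 0.087016 = (0.642984, 0.817016)

Rounded to 4 decimal places:

(0.6430, 0.8170)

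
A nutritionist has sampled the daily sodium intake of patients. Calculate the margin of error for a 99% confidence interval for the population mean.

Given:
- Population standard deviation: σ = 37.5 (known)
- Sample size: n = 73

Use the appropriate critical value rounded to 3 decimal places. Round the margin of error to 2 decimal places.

The population standard deviation σ is known, so use the z-interval margin of error formula.

For 99% confidence, z* = 2.576 (from standard normal table)

Margin of error formula for z-interval: E = z* × σ/√n

E = 2.576 × 37.5/√73
  = 2.576 × 4.389043
  = 11.3062

Rounded to 2 decimal places:

11.31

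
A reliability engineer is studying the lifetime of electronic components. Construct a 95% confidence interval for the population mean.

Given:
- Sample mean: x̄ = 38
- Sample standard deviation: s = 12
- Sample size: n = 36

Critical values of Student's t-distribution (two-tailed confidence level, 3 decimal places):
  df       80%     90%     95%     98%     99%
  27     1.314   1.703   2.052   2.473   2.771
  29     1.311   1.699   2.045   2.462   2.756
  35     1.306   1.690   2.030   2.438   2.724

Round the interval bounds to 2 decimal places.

The population standard deviation σ is unknown (only the sample standard deviation s is given), so use a t-interval with df = n - 1 = 36 - 1 = 35.

For 95% confidence with df = 35, t* = 2.030 (from t-table)

Standard error: SE = s/√n = 12/√36 = 2.000000

Margin of error: E = t* × SE = 2.030 × 2.000000 = 4.0600

T-interval: x̄ ± E = 38 ± 4.0600 = (33.9400, 42.0600)

Rounded to 2 decimal places:

(33.94, 42.06)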